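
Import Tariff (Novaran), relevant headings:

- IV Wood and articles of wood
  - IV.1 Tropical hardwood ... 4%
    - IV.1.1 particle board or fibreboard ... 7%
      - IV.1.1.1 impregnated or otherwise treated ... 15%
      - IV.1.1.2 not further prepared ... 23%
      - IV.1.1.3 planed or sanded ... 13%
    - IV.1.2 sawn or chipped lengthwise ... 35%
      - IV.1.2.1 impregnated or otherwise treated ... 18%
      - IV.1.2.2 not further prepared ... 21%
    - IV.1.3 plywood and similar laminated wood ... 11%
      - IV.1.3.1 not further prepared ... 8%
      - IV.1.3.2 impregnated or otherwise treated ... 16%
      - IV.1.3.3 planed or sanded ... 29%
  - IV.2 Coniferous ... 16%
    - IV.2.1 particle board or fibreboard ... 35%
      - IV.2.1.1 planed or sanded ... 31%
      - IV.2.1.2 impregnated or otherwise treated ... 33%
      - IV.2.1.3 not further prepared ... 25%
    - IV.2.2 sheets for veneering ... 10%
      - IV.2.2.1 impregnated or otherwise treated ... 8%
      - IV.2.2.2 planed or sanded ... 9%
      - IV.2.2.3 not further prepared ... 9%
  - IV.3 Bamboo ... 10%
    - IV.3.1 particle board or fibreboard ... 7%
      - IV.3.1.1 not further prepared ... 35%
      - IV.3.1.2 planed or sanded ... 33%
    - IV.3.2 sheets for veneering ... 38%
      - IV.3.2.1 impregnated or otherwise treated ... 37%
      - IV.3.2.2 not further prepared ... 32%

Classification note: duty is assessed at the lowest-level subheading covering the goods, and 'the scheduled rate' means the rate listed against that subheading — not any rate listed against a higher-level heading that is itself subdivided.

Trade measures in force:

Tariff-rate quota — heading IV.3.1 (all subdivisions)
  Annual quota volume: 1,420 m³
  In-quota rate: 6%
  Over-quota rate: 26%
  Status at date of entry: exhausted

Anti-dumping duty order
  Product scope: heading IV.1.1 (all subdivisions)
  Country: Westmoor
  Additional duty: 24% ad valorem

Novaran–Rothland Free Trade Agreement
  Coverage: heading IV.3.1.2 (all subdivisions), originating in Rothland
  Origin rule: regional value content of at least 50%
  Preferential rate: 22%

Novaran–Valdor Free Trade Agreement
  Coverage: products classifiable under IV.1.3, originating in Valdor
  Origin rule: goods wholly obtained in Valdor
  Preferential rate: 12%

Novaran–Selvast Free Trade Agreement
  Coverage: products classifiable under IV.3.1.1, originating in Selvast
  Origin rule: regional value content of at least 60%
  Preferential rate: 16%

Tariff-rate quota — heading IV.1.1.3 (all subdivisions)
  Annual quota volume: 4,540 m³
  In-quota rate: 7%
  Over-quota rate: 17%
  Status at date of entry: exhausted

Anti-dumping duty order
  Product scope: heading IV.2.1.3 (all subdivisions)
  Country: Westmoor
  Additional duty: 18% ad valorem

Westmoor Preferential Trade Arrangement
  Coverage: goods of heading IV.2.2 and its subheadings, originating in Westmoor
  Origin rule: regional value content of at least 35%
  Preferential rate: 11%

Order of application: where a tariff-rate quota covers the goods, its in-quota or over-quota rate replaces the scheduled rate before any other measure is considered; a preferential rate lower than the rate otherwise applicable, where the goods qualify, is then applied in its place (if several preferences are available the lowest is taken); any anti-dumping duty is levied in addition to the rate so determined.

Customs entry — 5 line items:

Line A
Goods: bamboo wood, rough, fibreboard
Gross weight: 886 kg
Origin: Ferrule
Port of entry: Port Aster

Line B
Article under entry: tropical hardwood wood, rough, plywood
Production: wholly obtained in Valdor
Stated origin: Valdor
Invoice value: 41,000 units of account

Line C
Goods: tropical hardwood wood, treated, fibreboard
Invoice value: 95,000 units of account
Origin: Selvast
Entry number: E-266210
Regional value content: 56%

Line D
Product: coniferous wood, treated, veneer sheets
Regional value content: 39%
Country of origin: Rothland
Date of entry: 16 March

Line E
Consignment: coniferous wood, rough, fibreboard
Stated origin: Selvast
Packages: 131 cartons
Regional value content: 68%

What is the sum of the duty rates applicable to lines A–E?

82%

Line A: bamboo → IV.3; fibreboard → IV.3.1; rough → IV.3.1.1. Scheduled 35%. quota on IV.3.1 exhausted → over-quota 26%. → 26%.
Line B: tropical hardwood → IV.1; plywood → IV.1.3; rough → IV.1.3.1. Scheduled 8%. Valdor agreement on IV.1.3: wholly obtained → 12% available; preference 12% not lower than 8% → no reduction. → 8%.
Line C: tropical hardwood → IV.1; fibreboard → IV.1.1; treated → IV.1.1.1. Scheduled 15%. Selvast agreement on IV.3.1.1: IV.1.1.1 not covered. → 15%.
Line D: coniferous → IV.2; veneer sheets → IV.2.2; treated → IV.2.2.1. Scheduled 8%. Rothland agreement on IV.3.1.2: IV.2.2.1 not covered. → 8%.
Line E: coniferous → IV.2; fibreboard → IV.2.1; rough → IV.2.1.3. Scheduled 25%. Selvast agreement on IV.3.1.1: IV.2.1.3 not covered. → 25%.
Sum: 26% + 8% + 15% + 8% + 25% = 82%.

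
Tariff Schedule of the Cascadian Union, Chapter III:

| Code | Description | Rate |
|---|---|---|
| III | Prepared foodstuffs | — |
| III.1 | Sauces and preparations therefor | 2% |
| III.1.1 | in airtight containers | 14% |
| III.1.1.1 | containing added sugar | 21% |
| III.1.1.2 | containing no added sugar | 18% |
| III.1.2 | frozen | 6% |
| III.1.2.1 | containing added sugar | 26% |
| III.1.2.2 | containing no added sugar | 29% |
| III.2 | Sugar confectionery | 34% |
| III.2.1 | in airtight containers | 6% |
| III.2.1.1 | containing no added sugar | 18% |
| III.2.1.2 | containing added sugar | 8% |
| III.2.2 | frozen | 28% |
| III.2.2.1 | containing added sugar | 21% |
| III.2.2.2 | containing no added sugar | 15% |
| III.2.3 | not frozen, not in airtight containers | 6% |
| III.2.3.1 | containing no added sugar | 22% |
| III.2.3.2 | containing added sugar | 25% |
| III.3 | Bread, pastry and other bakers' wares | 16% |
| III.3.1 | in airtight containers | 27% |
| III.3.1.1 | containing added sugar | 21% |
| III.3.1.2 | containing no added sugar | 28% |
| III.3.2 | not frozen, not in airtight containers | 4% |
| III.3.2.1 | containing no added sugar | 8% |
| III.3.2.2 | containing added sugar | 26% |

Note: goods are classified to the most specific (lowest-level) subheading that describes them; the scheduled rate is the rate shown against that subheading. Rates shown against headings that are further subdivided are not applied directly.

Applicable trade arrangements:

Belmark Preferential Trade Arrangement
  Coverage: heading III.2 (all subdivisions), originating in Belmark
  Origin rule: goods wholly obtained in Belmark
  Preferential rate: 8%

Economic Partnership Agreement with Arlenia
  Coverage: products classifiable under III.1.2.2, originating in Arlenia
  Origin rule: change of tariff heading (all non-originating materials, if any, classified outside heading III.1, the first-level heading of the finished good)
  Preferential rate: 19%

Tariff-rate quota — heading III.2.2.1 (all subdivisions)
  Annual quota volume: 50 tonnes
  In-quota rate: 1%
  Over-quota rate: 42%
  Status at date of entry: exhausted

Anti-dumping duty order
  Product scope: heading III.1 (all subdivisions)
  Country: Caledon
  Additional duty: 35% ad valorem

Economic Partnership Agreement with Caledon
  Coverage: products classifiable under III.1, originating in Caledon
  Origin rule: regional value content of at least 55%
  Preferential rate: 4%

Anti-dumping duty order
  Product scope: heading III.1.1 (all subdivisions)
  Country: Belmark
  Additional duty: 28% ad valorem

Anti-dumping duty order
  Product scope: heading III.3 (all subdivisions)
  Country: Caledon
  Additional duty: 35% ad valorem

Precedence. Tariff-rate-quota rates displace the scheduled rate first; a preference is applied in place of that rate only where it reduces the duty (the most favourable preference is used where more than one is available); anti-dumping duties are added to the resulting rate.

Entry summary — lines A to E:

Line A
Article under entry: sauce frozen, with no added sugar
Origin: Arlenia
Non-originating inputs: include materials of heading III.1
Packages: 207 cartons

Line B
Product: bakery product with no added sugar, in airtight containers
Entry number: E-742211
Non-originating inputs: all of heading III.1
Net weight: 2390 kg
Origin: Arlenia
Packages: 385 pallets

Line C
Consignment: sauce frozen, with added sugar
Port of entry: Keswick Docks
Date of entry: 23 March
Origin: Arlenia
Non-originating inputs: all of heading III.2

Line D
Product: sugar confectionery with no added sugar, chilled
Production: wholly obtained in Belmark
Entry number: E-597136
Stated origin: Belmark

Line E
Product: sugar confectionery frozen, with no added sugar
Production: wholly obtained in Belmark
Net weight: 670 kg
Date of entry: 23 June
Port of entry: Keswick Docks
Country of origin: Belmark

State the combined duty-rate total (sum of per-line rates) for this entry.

Line A: sauce → III.1; frozen → III.1.2; with no added sugar → III.1.2.2. Scheduled 29%. Arlenia agreement on III.1.2.2: CTH not met. → 29%.
Line B: bakery product → III.3; in airtight containers → III.3.1; with no added sugar → III.3.1.2. Scheduled 28%. Arlenia agreement on III.1.2.2: III.3.1.2 not covered. → 28%.
Line C: sauce → III.1; frozen → III.1.2; with added sugar → III.1.2.1. Scheduled 26%. Arlenia agreement on III.1.2.2: III.1.2.1 not covered. → 26%.
Line D: sugar confectionery → III.2; chilled → III.2.3; with no added sugar → III.2.3.1. Scheduled 22%. Belmark agreement on III.2: wholly obtained → 8% available; preferential 8%. → 8%.
Line E: sugar confectionery → III.2; frozen → III.2.2; with no added sugar → III.2.2.2. Scheduled 15%. Belmark agreement on III.2: wholly obtained → 8% available; preferential 8%. → 8%.
Sum: 29% + 28% + 26% + 8% + 8% = 99%.

99%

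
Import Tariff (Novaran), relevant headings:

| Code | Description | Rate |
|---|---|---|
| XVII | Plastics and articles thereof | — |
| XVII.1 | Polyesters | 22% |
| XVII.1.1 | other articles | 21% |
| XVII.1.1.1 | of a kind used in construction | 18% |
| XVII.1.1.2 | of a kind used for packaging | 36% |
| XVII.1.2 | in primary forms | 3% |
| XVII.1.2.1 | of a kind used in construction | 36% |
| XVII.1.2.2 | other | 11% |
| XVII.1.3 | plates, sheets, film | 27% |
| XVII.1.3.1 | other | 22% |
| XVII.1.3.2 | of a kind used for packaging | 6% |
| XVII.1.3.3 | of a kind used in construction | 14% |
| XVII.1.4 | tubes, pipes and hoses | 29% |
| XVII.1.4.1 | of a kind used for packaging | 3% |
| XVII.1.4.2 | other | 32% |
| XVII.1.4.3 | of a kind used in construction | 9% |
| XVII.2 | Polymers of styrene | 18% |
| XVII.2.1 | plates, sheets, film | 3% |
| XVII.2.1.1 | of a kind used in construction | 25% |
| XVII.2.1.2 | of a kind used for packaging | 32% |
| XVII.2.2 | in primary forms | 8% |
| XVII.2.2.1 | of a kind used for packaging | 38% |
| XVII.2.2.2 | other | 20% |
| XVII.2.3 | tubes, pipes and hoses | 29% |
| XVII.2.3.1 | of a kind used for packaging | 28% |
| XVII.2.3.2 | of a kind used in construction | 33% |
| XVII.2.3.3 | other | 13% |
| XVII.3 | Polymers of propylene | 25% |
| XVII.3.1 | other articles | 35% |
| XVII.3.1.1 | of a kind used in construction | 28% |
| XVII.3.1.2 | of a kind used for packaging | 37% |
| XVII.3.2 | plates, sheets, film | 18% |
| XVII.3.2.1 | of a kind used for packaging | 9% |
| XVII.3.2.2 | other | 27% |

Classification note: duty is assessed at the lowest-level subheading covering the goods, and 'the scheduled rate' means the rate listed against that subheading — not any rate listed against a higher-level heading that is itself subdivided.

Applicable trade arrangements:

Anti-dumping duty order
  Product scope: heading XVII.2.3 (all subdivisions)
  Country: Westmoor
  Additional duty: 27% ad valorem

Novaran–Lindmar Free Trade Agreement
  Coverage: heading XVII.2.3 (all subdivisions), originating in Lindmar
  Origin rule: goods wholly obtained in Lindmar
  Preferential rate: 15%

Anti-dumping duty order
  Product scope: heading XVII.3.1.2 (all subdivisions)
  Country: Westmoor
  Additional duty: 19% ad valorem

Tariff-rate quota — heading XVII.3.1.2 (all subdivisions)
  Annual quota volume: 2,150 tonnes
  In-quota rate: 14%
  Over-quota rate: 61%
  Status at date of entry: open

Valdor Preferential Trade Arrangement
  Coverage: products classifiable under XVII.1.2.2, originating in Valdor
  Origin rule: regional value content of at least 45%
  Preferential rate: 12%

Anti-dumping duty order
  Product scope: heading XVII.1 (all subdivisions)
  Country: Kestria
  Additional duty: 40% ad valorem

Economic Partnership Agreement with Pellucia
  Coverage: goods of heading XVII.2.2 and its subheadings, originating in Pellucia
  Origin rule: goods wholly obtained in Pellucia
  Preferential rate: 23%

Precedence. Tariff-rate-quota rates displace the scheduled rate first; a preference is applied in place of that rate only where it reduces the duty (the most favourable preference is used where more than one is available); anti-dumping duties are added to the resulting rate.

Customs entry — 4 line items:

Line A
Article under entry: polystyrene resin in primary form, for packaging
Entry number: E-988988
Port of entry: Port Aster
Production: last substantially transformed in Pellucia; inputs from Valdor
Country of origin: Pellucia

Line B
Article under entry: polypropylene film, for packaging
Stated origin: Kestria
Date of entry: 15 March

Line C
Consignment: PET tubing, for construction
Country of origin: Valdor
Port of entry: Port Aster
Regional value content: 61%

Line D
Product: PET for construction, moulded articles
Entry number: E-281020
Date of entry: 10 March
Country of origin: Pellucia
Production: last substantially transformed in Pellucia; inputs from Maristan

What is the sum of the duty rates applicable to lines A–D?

Line A: polystyrene → XVII.2; resin in primary form → XVII.2.2; for packaging → XVII.2.2.1. Scheduled 38%. Pellucia agreement on XVII.2.2: not wholly obtained. → 38%.
Line B: polypropylene → XVII.3; film → XVII.3.2; for packaging → XVII.3.2.1. Scheduled 9%. No special measure applies. → 9%.
Line C: PET → XVII.1; tubing → XVII.1.4; for construction → XVII.1.4.3. Scheduled 9%. Valdor agreement on XVII.1.2.2: XVII.1.4.3 not covered. → 9%.
Line D: PET → XVII.1; moulded articles → XVII.1.1; for construction → XVII.1.1.1. Scheduled 18%. Pellucia agreement on XVII.2.2: XVII.1.1.1 not covered. → 18%.
Sum: 38% + 9% + 9% + 18% = 74%.

74%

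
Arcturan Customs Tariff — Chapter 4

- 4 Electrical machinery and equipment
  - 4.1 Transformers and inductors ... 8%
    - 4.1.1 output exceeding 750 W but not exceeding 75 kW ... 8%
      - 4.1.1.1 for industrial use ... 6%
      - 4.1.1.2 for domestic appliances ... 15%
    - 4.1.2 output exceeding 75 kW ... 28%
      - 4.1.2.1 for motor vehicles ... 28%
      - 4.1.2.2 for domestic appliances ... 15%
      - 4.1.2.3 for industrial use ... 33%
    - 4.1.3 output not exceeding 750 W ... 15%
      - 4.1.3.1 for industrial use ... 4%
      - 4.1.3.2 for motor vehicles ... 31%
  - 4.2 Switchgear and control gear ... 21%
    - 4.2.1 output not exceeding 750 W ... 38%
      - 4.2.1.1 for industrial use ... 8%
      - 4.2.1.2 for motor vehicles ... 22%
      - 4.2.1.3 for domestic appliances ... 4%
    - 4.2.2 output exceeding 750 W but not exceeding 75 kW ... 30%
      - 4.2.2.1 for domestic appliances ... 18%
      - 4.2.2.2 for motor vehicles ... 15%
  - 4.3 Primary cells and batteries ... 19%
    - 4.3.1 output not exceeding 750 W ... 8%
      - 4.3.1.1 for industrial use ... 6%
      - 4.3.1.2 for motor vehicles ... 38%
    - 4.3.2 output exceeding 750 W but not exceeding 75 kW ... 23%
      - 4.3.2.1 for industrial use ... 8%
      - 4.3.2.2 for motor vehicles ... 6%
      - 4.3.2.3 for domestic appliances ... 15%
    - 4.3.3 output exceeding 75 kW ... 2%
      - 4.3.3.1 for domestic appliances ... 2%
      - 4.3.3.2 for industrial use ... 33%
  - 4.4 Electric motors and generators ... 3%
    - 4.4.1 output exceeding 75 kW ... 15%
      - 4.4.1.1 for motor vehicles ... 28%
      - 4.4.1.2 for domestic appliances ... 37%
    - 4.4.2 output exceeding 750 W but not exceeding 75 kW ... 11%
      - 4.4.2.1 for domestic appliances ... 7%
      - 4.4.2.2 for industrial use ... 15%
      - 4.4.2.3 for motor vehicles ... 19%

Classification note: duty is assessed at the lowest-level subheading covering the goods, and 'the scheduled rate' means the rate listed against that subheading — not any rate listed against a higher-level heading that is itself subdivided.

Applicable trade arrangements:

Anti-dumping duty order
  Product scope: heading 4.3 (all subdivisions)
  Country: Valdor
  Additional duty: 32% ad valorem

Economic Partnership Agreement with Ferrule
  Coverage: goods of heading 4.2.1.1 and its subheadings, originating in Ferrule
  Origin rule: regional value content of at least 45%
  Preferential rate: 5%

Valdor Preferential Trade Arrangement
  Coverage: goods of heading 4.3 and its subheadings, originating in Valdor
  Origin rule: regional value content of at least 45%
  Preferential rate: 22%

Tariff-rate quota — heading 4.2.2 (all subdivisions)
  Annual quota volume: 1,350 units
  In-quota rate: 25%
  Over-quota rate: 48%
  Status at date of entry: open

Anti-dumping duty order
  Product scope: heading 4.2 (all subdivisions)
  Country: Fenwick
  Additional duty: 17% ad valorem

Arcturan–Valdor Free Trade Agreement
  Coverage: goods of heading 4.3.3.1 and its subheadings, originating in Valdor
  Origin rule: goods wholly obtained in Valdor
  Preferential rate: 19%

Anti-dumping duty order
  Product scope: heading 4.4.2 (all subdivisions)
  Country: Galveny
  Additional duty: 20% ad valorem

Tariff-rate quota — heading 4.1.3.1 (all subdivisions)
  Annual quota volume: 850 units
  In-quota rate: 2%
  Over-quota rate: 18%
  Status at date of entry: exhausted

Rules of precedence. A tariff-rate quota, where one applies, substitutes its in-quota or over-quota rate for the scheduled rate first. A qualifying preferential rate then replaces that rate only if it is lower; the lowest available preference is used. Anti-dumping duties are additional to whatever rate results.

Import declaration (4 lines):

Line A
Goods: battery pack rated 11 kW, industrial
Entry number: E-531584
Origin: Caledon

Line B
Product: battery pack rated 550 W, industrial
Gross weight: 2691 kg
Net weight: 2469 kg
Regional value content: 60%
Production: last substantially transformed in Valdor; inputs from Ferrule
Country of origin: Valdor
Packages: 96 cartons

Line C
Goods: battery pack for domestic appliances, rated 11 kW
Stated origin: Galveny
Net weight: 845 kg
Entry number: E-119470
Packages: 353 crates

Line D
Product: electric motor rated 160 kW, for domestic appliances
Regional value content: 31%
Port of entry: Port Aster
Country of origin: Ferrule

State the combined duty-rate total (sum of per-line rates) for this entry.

Line A: battery pack → 4.3; rated 11 kW → 4.3.2; industrial → 4.3.2.1. Scheduled 8%. No special measure applies. → 8%.
Line B: battery pack → 4.3; rated 550 W → 4.3.1; industrial → 4.3.1.1. Scheduled 6%. Valdor agreement on 4.3: RVC ≥ 45% → 22% available; Valdor agreement on 4.3.3.1: 4.3.1.1 not covered; preference 22% not lower than 6% → no reduction; anti-dumping (Valdor, 4.3): +32%; total 6% + 32% = 38%. → 38%.
Line C: battery pack → 4.3; rated 11 kW → 4.3.2; for domestic appliances → 4.3.2.3. Scheduled 15%. No special measure applies. → 15%.
Line D: electric motor → 4.4; rated 160 kW → 4.4.1; for domestic appliances → 4.4.1.2. Scheduled 37%. Ferrule agreement on 4.2.1.1: 4.4.1.2 not covered. → 37%.
Sum: 8% + 38% + 15% + 37% = 98%.

98%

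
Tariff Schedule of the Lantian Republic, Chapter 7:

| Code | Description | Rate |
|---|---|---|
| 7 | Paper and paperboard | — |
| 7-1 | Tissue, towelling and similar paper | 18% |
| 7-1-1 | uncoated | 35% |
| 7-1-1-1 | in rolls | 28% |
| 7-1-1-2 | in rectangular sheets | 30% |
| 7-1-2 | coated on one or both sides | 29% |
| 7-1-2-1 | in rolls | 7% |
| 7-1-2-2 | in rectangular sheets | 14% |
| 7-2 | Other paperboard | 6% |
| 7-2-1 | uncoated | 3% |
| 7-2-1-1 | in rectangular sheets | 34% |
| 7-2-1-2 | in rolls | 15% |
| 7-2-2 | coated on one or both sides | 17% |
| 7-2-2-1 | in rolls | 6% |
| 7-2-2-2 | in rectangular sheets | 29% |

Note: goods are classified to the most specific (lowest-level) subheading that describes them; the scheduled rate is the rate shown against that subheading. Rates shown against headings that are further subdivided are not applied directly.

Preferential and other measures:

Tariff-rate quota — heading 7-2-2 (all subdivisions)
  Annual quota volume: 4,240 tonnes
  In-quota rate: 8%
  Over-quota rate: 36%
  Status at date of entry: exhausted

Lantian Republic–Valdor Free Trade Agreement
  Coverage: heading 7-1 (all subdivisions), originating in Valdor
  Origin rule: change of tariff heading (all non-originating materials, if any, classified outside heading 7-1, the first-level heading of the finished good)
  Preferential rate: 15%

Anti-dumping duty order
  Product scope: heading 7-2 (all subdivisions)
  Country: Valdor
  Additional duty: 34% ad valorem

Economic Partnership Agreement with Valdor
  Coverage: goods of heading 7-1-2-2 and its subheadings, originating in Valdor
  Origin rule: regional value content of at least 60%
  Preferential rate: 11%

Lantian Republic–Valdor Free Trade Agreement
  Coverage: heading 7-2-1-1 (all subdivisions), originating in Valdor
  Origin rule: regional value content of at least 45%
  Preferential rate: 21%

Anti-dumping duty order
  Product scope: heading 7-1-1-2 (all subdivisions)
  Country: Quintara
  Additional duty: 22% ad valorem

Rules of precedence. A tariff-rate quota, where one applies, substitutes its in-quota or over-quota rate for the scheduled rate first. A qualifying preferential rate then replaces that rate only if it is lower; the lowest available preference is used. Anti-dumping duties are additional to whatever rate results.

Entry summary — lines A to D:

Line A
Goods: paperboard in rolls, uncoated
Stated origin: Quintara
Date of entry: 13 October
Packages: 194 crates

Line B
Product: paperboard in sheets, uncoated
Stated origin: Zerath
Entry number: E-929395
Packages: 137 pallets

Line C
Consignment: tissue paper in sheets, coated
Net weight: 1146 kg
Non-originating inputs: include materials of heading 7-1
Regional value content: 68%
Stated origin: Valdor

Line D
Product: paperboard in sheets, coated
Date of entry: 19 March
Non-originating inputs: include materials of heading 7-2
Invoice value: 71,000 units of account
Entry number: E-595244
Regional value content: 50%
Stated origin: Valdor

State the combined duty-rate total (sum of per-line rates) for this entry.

Line A: paperboard → 7-2; uncoated → 7-2-1; in rolls → 7-2-1-2. Scheduled 15%. No special measure applies. → 15%.
Line B: paperboard → 7-2; uncoated → 7-2-1; in sheets → 7-2-1-1. Scheduled 34%. No special measure applies. → 34%.
Line C: tissue paper → 7-1; coated → 7-1-2; in sheets → 7-1-2-2. Scheduled 14%. Valdor agreement on 7-1: CTH not met; Valdor agreement on 7-1-2-2: RVC ≥ 60% → 11% available; Valdor agreement on 7-2-1-1: 7-1-2-2 not covered; preferential 11%. → 11%.
Line D: paperboard → 7-2; coated → 7-2-2; in sheets → 7-2-2-2. Scheduled 29%. quota on 7-2-2 exhausted → over-quota 36%; Valdor agreement on 7-1: 7-2-2-2 not covered; Valdor agreement on 7-1-2-2: 7-2-2-2 not covered; Valdor agreement on 7-2-1-1: 7-2-2-2 not covered; anti-dumping (Valdor, 7-2): +34%; total 36% + 34% = 70%. → 70%.
Sum: 15% + 34% + 11% + 70% = 130%.

130%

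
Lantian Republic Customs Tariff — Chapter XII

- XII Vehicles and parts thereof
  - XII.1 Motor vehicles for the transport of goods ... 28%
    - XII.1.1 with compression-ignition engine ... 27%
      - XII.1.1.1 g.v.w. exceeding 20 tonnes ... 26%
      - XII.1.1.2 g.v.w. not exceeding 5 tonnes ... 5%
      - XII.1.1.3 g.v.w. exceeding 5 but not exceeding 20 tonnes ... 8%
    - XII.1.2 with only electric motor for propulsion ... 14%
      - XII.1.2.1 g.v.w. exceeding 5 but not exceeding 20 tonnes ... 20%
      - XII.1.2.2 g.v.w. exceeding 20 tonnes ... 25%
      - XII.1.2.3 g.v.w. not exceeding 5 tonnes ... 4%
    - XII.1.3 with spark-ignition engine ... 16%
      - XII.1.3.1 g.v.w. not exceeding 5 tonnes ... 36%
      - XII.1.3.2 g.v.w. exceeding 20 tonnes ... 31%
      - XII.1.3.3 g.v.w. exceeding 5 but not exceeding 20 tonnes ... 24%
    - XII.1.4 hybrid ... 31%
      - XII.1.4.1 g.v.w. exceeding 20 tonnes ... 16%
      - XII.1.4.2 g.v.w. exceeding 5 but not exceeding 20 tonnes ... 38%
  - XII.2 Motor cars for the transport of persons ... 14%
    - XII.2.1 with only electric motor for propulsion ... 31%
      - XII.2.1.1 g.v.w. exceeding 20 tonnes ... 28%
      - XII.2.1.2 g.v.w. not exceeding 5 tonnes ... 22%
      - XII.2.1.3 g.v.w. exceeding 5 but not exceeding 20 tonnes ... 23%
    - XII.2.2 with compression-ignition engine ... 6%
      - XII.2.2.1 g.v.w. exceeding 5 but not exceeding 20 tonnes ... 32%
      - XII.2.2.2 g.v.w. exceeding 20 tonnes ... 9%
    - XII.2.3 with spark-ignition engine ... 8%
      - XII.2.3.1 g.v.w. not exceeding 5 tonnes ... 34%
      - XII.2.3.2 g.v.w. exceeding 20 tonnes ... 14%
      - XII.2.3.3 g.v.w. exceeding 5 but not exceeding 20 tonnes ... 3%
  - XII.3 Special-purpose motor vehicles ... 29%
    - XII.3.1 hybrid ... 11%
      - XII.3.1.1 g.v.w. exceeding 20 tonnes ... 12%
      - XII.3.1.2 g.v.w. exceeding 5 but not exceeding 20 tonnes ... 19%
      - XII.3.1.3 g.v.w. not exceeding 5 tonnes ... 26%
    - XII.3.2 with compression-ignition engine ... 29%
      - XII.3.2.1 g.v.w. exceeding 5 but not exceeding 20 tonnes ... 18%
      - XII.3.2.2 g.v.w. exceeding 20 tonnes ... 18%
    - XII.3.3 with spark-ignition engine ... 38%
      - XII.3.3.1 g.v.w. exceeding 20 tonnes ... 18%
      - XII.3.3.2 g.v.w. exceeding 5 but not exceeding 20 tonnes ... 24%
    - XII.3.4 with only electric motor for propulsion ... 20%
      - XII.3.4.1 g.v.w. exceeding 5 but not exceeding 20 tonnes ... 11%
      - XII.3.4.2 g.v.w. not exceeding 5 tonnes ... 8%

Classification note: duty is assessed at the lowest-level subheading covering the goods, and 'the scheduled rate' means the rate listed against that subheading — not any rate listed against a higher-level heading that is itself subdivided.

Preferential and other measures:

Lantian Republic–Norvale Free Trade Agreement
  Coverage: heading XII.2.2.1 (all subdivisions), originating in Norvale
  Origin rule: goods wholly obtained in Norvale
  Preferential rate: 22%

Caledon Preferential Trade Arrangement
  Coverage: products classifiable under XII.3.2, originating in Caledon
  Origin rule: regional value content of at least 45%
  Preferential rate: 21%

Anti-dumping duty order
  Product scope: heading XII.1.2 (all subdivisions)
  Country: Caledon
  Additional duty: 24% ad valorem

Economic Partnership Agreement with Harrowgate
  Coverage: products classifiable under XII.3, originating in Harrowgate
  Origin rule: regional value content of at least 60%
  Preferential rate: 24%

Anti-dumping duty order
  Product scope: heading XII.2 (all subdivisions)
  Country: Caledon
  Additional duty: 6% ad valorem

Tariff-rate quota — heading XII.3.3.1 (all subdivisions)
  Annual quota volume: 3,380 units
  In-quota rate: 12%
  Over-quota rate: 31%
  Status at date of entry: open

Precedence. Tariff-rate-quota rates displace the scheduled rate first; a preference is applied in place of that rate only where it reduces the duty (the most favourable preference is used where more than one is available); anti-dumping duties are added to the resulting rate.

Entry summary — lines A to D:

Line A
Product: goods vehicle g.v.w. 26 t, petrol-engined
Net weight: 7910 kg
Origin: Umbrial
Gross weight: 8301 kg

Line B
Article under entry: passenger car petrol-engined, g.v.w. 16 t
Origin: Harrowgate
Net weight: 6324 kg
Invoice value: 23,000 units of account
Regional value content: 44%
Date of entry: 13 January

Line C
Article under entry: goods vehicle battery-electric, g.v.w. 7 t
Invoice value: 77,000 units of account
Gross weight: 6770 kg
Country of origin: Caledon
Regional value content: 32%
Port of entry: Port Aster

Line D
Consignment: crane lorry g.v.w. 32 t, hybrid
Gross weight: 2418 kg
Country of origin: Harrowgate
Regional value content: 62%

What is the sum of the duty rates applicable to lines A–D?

Line A: goods vehicle → XII.1; petrol-engined → XII.1.3; g.v.w. 26 t → XII.1.3.2. Scheduled 31%. No special measure applies. → 31%.
Line B: passenger car → XII.2; petrol-engined → XII.2.3; g.v.w. 16 t → XII.2.3.3. Scheduled 3%. Harrowgate agreement on XII.3: XII.2.3.3 not covered. → 3%.
Line C: goods vehicle → XII.1; battery-electric → XII.1.2; g.v.w. 7 t → XII.1.2.1. Scheduled 20%. Caledon agreement on XII.3.2: XII.1.2.1 not covered; anti-dumping (Caledon, XII.1.2): +24%; total 20% + 24% = 44%. → 44%.
Line D: crane lorry → XII.3; hybrid → XII.3.1; g.v.w. 32 t → XII.3.1.1. Scheduled 12%. Harrowgate agreement on XII.3: RVC ≥ 60% → 24% available; preference 24% not lower than 12% → no reduction. → 12%.
Sum: 31% + 3% + 44% + 12% = 90%.

90%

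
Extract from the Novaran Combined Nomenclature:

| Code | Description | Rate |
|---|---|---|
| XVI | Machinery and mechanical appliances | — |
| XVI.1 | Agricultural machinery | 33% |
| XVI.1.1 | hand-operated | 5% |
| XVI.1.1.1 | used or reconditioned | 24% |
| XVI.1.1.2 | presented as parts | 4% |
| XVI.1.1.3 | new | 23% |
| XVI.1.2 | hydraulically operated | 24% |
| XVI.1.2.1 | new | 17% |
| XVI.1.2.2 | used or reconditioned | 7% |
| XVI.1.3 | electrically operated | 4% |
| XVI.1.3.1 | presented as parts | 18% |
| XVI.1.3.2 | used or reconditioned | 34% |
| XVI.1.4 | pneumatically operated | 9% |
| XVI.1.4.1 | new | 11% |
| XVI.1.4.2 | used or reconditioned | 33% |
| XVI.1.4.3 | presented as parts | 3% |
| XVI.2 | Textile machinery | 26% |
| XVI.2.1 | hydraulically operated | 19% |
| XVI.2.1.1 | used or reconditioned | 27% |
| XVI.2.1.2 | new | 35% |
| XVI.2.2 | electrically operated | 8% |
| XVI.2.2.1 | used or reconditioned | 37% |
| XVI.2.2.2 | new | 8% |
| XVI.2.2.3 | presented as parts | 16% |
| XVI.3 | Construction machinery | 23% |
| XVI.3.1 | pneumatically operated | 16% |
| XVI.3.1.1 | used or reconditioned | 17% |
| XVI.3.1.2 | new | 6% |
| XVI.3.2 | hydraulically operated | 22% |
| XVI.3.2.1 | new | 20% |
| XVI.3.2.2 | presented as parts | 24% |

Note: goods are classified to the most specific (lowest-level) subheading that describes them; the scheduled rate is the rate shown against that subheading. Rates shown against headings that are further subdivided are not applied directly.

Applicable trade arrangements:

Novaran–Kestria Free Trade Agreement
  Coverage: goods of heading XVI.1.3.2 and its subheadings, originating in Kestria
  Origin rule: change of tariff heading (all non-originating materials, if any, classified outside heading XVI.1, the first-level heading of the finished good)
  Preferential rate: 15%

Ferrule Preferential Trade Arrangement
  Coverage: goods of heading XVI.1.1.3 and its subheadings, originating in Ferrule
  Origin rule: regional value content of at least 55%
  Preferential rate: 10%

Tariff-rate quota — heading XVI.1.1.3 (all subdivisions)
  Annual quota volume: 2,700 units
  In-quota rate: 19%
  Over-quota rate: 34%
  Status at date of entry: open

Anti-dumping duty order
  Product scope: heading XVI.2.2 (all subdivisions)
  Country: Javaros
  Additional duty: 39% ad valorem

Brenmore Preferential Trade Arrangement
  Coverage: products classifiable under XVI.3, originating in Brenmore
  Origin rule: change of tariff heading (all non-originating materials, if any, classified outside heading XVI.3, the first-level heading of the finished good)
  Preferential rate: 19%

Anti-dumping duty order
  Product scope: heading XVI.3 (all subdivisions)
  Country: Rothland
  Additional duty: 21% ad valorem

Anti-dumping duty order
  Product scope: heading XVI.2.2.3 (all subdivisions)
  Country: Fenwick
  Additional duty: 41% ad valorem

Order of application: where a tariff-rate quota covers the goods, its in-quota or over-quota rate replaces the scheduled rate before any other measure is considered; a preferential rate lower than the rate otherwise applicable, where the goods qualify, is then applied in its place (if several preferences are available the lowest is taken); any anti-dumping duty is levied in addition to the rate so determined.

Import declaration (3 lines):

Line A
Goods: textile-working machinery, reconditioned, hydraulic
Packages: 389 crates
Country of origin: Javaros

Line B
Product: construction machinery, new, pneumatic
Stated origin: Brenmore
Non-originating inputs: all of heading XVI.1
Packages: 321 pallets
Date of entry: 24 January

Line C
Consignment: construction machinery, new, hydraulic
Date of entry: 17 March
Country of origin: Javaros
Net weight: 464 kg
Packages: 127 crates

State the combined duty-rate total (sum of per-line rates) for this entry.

53%

Line A: textile-working → XVI.2; hydraulic → XVI.2.1; reconditioned → XVI.2.1.1. Scheduled 27%. No special measure applies. → 27%.
Line B: construction → XVI.3; pneumatic → XVI.3.1; new → XVI.3.1.2. Scheduled 6%. Brenmore agreement on XVI.3: CTH met → 19% available; preference 19% not lower than 6% → no reduction. → 6%.
Line C: construction → XVI.3; hydraulic → XVI.3.2; new → XVI.3.2.1. Scheduled 20%. No special measure applies. → 20%.
Sum: 27% + 6% + 20% = 53%.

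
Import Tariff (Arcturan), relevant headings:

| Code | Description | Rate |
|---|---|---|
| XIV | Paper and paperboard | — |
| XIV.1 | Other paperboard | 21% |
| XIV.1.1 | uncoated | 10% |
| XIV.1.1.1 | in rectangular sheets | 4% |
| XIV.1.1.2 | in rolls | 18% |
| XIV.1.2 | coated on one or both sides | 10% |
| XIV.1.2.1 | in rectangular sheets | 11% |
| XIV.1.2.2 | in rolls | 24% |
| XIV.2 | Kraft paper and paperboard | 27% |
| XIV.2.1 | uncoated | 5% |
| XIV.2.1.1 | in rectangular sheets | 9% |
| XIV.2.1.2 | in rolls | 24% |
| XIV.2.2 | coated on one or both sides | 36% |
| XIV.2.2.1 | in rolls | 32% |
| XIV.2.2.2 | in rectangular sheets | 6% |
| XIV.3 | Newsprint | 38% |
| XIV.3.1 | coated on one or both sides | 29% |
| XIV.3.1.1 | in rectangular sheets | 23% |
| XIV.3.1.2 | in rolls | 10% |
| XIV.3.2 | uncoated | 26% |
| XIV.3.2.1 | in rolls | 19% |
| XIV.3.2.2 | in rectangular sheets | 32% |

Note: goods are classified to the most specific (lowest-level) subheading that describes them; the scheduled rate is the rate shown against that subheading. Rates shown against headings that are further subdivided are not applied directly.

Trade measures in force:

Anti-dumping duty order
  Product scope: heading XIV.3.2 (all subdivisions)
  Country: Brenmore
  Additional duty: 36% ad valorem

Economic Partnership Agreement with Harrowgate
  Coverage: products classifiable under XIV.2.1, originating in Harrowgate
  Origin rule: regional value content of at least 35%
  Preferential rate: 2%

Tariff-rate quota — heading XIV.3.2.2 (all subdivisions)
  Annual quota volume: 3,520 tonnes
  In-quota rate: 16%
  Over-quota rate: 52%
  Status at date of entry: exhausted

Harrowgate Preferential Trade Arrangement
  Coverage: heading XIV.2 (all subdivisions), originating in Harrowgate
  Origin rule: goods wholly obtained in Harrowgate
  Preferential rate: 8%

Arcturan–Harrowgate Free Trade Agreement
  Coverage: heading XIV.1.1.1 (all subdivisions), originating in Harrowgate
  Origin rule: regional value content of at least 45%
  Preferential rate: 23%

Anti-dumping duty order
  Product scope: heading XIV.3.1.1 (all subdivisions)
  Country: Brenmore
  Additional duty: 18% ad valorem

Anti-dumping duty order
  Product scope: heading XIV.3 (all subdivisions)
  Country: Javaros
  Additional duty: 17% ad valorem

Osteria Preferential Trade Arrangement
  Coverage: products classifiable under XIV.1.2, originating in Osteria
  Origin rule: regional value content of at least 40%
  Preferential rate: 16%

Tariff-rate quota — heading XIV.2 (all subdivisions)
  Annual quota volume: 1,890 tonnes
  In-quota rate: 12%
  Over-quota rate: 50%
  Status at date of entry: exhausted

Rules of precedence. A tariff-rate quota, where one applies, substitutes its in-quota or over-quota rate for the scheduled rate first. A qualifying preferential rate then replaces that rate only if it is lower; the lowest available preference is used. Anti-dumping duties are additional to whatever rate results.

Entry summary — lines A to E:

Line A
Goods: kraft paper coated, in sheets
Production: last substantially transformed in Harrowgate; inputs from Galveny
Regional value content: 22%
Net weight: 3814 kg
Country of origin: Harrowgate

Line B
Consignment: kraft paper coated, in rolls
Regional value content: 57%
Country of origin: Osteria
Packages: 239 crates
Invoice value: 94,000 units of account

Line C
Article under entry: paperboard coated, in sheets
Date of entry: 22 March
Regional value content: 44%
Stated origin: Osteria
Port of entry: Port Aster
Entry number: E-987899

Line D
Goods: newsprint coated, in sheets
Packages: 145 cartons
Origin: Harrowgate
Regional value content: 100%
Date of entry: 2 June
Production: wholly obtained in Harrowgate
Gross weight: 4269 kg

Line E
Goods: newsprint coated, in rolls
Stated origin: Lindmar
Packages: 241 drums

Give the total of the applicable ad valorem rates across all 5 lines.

144%

Line A: kraft paper → XIV.2; coated → XIV.2.2; in sheets → XIV.2.2.2. Scheduled 6%. quota on XIV.2 exhausted → over-quota 50%; Harrowgate agreement on XIV.2.1: XIV.2.2.2 not covered; Harrowgate agreement on XIV.2: not wholly obtained; Harrowgate agreement on XIV.1.1.1: XIV.2.2.2 not covered. → 50%.
Line B: kraft paper → XIV.2; coated → XIV.2.2; in rolls → XIV.2.2.1. Scheduled 32%. quota on XIV.2 exhausted → over-quota 50%; Osteria agreement on XIV.1.2: XIV.2.2.1 not covered. → 50%.
Line C: paperboard → XIV.1; coated → XIV.1.2; in sheets → XIV.1.2.1. Scheduled 11%. Osteria agreement on XIV.1.2: RVC ≥ 40% → 16% available; preference 16% not lower than 11% → no reduction. → 11%.
Line D: newsprint → XIV.3; coated → XIV.3.1; in sheets → XIV.3.1.1. Scheduled 23%. Harrowgate agreement on XIV.2.1: XIV.3.1.1 not covered; Harrowgate agreement on XIV.2: XIV.3.1.1 not covered; Harrowgate agreement on XIV.1.1.1: XIV.3.1.1 not covered. → 23%.
Line E: newsprint → XIV.3; coated → XIV.3.1; in rolls → XIV.3.1.2. Scheduled 10%. No special measure applies. → 10%.
Sum: 50% + 50% + 11% + 23% + 10% = 144%.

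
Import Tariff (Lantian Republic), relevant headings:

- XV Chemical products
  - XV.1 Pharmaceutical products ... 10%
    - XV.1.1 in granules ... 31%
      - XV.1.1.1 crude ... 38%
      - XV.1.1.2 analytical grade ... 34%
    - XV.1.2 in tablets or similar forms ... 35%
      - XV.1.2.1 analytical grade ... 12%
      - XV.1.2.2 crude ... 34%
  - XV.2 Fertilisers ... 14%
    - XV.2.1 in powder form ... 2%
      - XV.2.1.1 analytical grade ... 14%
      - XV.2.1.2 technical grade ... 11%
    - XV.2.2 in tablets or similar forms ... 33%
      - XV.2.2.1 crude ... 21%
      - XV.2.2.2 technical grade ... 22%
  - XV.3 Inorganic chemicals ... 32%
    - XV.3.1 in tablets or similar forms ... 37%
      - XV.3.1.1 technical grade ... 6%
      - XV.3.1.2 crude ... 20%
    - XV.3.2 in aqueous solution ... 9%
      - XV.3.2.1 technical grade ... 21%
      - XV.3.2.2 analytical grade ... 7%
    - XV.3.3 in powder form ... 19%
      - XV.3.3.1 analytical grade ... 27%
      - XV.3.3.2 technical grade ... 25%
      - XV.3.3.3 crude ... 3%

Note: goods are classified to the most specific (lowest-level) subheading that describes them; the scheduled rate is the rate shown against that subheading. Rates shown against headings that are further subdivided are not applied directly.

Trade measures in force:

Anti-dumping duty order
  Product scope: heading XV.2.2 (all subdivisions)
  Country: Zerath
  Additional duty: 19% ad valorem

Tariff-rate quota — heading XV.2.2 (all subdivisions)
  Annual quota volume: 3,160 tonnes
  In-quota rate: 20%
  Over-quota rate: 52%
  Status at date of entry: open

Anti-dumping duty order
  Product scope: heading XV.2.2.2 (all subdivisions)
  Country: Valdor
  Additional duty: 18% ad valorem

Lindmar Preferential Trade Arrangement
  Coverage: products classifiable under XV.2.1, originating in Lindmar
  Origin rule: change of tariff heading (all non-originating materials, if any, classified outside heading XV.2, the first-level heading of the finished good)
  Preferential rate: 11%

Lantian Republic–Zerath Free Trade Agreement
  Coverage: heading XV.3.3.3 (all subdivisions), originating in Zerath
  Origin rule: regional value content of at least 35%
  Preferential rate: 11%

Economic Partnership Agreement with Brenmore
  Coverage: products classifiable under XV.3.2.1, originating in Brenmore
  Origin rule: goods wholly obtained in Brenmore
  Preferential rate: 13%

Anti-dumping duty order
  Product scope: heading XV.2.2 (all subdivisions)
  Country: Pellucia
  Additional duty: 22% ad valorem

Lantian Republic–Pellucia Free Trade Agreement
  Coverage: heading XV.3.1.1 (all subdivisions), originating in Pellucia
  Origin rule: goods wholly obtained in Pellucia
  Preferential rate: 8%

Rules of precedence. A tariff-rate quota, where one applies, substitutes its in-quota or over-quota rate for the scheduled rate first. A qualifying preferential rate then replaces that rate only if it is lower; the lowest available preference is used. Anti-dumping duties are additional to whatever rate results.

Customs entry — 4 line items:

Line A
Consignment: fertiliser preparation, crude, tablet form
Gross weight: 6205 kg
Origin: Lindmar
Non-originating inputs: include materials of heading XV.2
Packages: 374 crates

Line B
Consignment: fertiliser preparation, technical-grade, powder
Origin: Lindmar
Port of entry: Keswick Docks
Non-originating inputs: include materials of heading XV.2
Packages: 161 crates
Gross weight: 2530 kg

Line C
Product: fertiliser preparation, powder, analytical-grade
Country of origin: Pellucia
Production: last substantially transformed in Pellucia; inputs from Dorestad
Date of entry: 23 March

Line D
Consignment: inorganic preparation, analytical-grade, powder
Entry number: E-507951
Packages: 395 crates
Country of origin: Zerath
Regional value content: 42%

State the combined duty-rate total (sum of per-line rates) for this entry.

72%

Line A: fertiliser → XV.2; tablet form → XV.2.2; crude → XV.2.2.1. Scheduled 21%. quota on XV.2.2 open → in-quota 20%; Lindmar agreement on XV.2.1: XV.2.2.1 not covered. → 20%.
Line B: fertiliser → XV.2; powder → XV.2.1; technical-grade → XV.2.1.2. Scheduled 11%. Lindmar agreement on XV.2.1: CTH not met. → 11%.
Line C: fertiliser → XV.2; powder → XV.2.1; analytical-grade → XV.2.1.1. Scheduled 14%. Pellucia agreement on XV.3.1.1: XV.2.1.1 not covered. → 14%.
Line D: inorganic → XV.3; powder → XV.3.3; analytical-grade → XV.3.3.1. Scheduled 27%. Zerath agreement on XV.3.3.3: XV.3.3.1 not covered. → 27%.
Sum: 20% + 11% + 14% + 27% = 72%.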